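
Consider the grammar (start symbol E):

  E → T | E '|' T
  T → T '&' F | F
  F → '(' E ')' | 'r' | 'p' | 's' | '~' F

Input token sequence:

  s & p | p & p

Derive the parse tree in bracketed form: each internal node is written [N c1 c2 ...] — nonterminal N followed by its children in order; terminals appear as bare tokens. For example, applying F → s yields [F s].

[E [E [T [T [F s]] & [F p]]] | [T [T [F p]] & [F p]]]

E
E | T
T | T
T & F | T
F & F | T
s & F | T
s & p | T
s & p | T & F
s & p | F & F
s & p | p & F
s & p | p & p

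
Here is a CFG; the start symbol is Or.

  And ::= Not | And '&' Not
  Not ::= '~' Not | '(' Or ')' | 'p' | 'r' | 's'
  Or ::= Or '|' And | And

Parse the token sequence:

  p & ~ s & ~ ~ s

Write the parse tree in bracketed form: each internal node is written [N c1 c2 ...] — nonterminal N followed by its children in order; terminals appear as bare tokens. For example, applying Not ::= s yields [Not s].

Or
And
And & Not
And & Not & Not
Not & Not & Not
p & Not & Not
p & ~ Not & Not
p & ~ s & Not
p & ~ s & ~ Not
p & ~ s & ~ ~ Not
p & ~ s & ~ ~ s

[Or [And [And [And [Not p]] & [Not ~ [Not s]]] & [Not ~ [Not ~ [Not s]]]]]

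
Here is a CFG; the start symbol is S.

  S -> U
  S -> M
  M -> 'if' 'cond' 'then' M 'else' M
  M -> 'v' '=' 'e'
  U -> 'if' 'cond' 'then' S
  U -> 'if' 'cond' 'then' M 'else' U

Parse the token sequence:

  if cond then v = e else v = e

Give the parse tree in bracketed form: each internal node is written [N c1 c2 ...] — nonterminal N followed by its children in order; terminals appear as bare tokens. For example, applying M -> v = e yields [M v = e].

S
M
if cond then M else M
if cond then v = e else M
if cond then v = e else v = e

[S [M if cond then [M v = e] else [M v = e]]]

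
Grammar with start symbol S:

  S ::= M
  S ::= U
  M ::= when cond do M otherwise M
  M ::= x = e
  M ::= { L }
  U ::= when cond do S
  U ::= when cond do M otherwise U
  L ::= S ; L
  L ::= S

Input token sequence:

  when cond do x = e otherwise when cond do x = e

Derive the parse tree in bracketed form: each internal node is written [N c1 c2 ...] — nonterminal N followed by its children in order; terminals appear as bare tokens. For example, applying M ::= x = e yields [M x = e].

[S [U when cond do [M x = e] otherwise [U when cond do [S [M x = e]]]]]

S
U
when cond do M otherwise U
when cond do x = e otherwise U
when cond do x = e otherwise when cond do S
when cond do x = e otherwise when cond do M
when cond do x = e otherwise when cond do x = e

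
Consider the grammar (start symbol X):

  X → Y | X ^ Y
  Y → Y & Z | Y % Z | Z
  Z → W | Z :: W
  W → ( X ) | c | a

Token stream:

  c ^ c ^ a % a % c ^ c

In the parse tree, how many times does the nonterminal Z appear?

[X [X [X [X [Y [Z [W c]]]] ^ [Y [Z [W c]]]] ^ [Y [Y [Y [Z [W a]]] % [Z [W a]]] % [Z [W c]]]] ^ [Y [Z [W c]]]]

6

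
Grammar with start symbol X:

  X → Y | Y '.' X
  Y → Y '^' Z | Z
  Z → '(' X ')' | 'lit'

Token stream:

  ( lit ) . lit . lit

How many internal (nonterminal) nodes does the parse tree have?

12

[X [Y [Z ( [X [Y [Z lit]]] )]] . [X [Y [Z lit]] . [X [Y [Z lit]]]]]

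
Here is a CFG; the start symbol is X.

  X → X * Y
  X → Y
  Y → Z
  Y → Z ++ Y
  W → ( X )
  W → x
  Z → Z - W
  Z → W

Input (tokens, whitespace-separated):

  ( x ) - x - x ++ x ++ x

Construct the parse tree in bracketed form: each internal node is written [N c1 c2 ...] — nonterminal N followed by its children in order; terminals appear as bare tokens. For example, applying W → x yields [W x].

X
Y
Z ++ Y
Z - W ++ Y
Z - W - W ++ Y
W - W - W ++ Y
( X ) - W - W ++ Y
( Y ) - W - W ++ Y
( Z ) - W - W ++ Y
( W ) - W - W ++ Y
( x ) - W - W ++ Y
( x ) - x - W ++ Y
( x ) - x - x ++ Y
( x ) - x - x ++ Z ++ Y
( x ) - x - x ++ W ++ Y
( x ) - x - x ++ x ++ Y
( x ) - x - x ++ x ++ Z
( x ) - x - x ++ x ++ W
( x ) - x - x ++ x ++ x

[X [Y [Z [Z [Z [W ( [X [Y [Z [W x]]]] )]] - [W x]] - [W x]] ++ [Y [Z [W x]] ++ [Y [Z [W x]]]]]]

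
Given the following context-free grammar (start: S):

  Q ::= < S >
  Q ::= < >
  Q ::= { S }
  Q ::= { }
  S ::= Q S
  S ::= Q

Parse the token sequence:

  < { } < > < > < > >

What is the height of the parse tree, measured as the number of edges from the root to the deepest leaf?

7

[S [Q < [S [Q { }] [S [Q < >] [S [Q < >] [S [Q < >]]]]] >]]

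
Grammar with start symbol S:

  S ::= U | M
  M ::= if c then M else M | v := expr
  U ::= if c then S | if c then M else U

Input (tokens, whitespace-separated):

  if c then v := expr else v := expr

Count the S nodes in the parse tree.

[S [M if c then [M v := expr] else [M v := expr]]]

1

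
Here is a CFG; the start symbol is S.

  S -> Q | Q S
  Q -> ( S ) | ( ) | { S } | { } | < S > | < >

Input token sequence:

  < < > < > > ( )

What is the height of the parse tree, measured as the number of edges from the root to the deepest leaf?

5

[S [Q < [S [Q < >] [S [Q < >]]] >] [S [Q ( )]]]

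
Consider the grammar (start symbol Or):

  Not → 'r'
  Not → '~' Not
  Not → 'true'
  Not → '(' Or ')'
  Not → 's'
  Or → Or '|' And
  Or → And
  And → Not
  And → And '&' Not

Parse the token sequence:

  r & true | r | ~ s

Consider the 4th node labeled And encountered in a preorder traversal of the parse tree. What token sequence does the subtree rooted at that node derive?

[Or [Or [Or [And [And [Not r]] & [Not true]]] | [And [Not r]]] | [And [Not ~ [Not s]]]]

~ s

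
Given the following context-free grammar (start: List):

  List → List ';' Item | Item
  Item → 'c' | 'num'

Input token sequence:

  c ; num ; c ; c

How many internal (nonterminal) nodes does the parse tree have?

[List [List [List [List [Item c]] ; [Item num]] ; [Item c]] ; [Item c]]

8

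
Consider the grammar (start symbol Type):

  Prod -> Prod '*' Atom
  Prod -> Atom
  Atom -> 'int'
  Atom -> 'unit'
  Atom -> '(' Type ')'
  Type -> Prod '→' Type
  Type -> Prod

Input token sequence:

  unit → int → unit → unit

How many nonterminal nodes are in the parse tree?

[Type [Prod [Atom unit]] → [Type [Prod [Atom int]] → [Type [Prod [Atom unit]] → [Type [Prod [Atom unit]]]]]]

12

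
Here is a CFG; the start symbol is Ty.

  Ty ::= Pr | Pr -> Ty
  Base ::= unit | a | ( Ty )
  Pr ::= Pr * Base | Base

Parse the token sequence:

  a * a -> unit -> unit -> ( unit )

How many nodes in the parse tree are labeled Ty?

[Ty [Pr [Pr [Base a]] * [Base a]] -> [Ty [Pr [Base unit]] -> [Ty [Pr [Base unit]] -> [Ty [Pr [Base ( [Ty [Pr [Base unit]]] )]]]]]]

5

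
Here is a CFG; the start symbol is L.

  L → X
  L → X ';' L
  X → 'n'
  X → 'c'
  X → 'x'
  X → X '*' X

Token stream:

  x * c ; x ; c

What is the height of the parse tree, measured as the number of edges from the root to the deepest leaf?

[L [X [X x] * [X c]] ; [L [X x] ; [L [X c]]]]

4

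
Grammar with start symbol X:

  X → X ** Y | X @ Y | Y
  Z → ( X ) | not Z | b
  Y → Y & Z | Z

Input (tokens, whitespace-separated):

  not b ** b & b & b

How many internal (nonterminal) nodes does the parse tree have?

11

[X [X [Y [Z not [Z b]]]] ** [Y [Y [Y [Z b]] & [Z b]] & [Z b]]]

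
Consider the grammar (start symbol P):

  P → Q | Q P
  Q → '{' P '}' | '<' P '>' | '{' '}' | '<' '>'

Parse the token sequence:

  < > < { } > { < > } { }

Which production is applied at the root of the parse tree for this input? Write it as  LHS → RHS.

P → Q P

[P [Q < >] [P [Q < [P [Q { }]] >] [P [Q { [P [Q < >]] }] [P [Q { }]]]]]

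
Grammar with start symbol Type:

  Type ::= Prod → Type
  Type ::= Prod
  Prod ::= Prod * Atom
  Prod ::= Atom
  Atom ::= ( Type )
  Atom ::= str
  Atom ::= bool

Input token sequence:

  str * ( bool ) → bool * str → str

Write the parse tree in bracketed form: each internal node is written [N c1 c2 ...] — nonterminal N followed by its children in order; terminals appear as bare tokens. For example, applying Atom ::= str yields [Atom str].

[Type [Prod [Prod [Atom str]] * [Atom ( [Type [Prod [Atom bool]]] )]] → [Type [Prod [Prod [Atom bool]] * [Atom str]] → [Type [Prod [Atom str]]]]]

Type
Prod → Type
Prod * Atom → Type
Atom * Atom → Type
str * Atom → Type
str * ( Type ) → Type
str * ( Prod ) → Type
str * ( Atom ) → Type
str * ( bool ) → Type
str * ( bool ) → Prod → Type
str * ( bool ) → Prod * Atom → Type
str * ( bool ) → Atom * Atom → Type
str * ( bool ) → bool * Atom → Type
str * ( bool ) → bool * str → Type
str * ( bool ) → bool * str → Prod
str * ( bool ) → bool * str → Atom
str * ( bool ) → bool * str → str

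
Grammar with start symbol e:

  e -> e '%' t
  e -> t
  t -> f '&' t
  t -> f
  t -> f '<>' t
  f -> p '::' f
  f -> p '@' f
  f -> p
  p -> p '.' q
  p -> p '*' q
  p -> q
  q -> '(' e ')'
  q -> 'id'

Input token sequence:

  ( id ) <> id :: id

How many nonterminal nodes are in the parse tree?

[e [t [f [p [q ( [e [t [f [p [q id]]]]] )]]] <> [t [f [p [q id]] :: [f [p [q id]]]]]]]

17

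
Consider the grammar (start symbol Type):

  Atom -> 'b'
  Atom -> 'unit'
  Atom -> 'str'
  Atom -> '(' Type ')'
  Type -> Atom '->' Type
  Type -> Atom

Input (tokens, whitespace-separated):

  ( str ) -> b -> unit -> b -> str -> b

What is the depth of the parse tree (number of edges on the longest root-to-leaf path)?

7

[Type [Atom ( [Type [Atom str]] )] -> [Type [Atom b] -> [Type [Atom unit] -> [Type [Atom b] -> [Type [Atom str] -> [Type [Atom b]]]]]]]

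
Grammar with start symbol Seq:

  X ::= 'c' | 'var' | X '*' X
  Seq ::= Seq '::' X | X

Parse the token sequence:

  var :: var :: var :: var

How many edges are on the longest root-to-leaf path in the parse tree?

[Seq [Seq [Seq [Seq [X var]] :: [X var]] :: [X var]] :: [X var]]

5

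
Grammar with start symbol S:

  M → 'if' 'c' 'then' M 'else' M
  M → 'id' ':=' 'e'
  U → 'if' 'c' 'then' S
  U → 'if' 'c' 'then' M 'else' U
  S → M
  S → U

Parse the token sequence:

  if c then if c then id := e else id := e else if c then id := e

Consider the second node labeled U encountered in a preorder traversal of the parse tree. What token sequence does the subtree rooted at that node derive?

[S [U if c then [M if c then [M id := e] else [M id := e]] else [U if c then [S [M id := e]]]]]

if c then id := e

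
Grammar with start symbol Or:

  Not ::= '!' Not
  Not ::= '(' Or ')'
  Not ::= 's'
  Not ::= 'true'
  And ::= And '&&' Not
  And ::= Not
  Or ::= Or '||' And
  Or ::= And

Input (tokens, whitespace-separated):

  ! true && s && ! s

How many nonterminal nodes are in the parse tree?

9

[Or [And [And [And [Not ! [Not true]]] && [Not s]] && [Not ! [Not s]]]]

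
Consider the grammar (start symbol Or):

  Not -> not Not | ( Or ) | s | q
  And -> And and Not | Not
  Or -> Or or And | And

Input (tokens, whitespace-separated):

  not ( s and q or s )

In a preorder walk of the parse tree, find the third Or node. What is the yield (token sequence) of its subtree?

s and q

[Or [And [Not not [Not ( [Or [Or [And [And [Not s]] and [Not q]]] or [And [Not s]]] )]]]]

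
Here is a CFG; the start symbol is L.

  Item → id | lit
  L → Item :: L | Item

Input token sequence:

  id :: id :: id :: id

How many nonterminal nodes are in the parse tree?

[L [Item id] :: [L [Item id] :: [L [Item id] :: [L [Item id]]]]]

8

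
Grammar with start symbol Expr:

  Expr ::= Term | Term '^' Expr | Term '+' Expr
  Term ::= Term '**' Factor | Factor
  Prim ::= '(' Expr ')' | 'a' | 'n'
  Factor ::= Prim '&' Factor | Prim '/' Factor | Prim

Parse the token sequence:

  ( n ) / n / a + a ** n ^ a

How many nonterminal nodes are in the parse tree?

23

[Expr [Term [Factor [Prim ( [Expr [Term [Factor [Prim n]]]] )] / [Factor [Prim n] / [Factor [Prim a]]]]] + [Expr [Term [Term [Factor [Prim a]]] ** [Factor [Prim n]]] ^ [Expr [Term [Factor [Prim a]]]]]]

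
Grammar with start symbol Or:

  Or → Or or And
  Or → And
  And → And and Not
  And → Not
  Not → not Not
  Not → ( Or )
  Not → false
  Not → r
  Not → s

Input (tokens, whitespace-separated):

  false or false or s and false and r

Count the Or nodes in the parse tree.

3

[Or [Or [Or [And [Not false]]] or [And [Not false]]] or [And [And [And [Not s]] and [Not false]] and [Not r]]]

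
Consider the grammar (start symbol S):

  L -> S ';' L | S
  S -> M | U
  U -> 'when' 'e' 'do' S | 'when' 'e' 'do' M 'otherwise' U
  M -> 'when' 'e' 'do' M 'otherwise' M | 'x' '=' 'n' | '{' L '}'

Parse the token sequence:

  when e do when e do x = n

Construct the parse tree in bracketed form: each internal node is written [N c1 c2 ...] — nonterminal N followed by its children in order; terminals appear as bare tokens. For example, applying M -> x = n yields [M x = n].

[S [U when e do [S [U when e do [S [M x = n]]]]]]

S
U
when e do S
when e do U
when e do when e do S
when e do when e do M
when e do when e do x = n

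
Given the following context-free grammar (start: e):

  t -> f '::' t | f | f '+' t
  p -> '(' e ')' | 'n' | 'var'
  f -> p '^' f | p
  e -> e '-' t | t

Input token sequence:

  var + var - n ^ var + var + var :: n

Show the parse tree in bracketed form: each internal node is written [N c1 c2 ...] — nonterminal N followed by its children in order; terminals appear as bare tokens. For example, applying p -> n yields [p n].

[e [e [t [f [p var]] + [t [f [p var]]]]] - [t [f [p n] ^ [f [p var]]] + [t [f [p var]] + [t [f [p var]] :: [t [f [p n]]]]]]]

e
e - t
t - t
f + t - t
p + t - t
var + t - t
var + f - t
var + p - t
var + var - t
var + var - f + t
var + var - p ^ f + t
var + var - n ^ f + t
var + var - n ^ p + t
var + var - n ^ var + t
var + var - n ^ var + f + t
var + var - n ^ var + p + t
var + var - n ^ var + var + t
var + var - n ^ var + var + f :: t
var + var - n ^ var + var + p :: t
var + var - n ^ var + var + var :: t
var + var - n ^ var + var + var :: f
var + var - n ^ var + var + var :: p
var + var - n ^ var + var + var :: n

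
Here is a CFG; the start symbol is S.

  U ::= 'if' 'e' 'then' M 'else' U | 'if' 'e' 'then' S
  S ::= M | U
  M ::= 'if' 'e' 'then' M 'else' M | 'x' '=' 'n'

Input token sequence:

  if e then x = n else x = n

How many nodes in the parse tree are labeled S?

1

[S [M if e then [M x = n] else [M x = n]]]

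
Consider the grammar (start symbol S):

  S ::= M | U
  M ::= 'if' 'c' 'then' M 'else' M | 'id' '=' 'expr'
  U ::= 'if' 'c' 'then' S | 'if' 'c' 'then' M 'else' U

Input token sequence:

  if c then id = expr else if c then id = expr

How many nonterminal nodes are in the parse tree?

6

[S [U if c then [M id = expr] else [U if c then [S [M id = expr]]]]]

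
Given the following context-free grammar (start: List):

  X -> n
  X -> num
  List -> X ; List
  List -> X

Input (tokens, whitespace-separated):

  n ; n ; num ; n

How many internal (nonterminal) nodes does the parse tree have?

[List [X n] ; [List [X n] ; [List [X num] ; [List [X n]]]]]

8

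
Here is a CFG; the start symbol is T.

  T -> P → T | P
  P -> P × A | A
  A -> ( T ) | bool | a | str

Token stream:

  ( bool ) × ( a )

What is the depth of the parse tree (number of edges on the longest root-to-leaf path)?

7

[T [P [P [A ( [T [P [A bool]]] )]] × [A ( [T [P [A a]]] )]]]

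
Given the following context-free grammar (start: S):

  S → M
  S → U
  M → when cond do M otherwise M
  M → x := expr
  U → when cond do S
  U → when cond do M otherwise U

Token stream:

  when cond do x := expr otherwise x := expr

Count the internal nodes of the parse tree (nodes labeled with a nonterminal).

4

[S [M when cond do [M x := expr] otherwise [M x := expr]]]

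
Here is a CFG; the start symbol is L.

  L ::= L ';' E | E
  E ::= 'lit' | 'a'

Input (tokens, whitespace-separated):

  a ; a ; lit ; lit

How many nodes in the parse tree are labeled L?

4

[L [L [L [L [E a]] ; [E a]] ; [E lit]] ; [E lit]]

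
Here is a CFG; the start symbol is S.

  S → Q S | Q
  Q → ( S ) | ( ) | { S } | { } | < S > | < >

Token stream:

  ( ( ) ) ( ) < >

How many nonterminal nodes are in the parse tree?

[S [Q ( [S [Q ( )]] )] [S [Q ( )] [S [Q < >]]]]

8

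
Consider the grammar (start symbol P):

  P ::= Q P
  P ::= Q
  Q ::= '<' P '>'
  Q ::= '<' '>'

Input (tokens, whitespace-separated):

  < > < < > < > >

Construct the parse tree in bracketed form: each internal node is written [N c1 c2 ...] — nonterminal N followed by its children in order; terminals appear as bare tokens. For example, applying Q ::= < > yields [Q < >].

[P [Q < >] [P [Q < [P [Q < >] [P [Q < >]]] >]]]

P
Q P
< > P
< > Q
< > < P >
< > < Q P >
< > < < > P >
< > < < > Q >
< > < < > < > >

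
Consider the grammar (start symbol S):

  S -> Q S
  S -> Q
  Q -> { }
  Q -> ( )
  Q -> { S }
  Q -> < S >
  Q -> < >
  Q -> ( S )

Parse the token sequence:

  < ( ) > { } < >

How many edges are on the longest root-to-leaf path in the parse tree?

4

[S [Q < [S [Q ( )]] >] [S [Q { }] [S [Q < >]]]]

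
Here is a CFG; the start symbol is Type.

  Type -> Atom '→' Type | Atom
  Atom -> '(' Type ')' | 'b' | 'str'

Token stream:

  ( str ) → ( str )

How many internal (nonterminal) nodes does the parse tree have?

8

[Type [Atom ( [Type [Atom str]] )] → [Type [Atom ( [Type [Atom str]] )]]]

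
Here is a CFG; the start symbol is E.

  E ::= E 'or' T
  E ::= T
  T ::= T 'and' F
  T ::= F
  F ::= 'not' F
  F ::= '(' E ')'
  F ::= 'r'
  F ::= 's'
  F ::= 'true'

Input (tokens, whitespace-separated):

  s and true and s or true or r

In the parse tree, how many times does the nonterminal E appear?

[E [E [E [T [T [T [F s]] and [F true]] and [F s]]] or [T [F true]]] or [T [F r]]]

3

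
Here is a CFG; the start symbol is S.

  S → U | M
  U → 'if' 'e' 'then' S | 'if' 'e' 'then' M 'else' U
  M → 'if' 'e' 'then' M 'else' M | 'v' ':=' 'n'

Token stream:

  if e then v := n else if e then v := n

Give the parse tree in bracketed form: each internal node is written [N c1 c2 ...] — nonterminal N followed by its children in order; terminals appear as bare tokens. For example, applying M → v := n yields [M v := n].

S
U
if e then M else U
if e then v := n else U
if e then v := n else if e then S
if e then v := n else if e then M
if e then v := n else if e then v := n

[S [U if e then [M v := n] else [U if e then [S [M v := n]]]]]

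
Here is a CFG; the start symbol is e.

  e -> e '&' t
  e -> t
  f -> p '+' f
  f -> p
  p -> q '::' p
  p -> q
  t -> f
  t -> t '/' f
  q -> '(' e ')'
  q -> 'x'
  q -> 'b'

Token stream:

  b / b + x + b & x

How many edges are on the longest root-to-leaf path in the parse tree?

8

[e [e [t [t [f [p [q b]]]] / [f [p [q b]] + [f [p [q x]] + [f [p [q b]]]]]]] & [t [f [p [q x]]]]]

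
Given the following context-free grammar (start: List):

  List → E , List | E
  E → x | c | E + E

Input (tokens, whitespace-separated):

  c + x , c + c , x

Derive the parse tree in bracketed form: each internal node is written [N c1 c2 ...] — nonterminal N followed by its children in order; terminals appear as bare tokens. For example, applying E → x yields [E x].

[List [E [E c] + [E x]] , [List [E [E c] + [E c]] , [List [E x]]]]

List
E , List
E + E , List
c + E , List
c + x , List
c + x , E , List
c + x , E + E , List
c + x , c + E , List
c + x , c + c , List
c + x , c + c , E
c + x , c + c , x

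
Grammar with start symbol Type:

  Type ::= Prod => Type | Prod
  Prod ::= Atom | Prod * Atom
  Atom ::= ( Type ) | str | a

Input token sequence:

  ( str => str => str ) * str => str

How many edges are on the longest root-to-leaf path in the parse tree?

[Type [Prod [Prod [Atom ( [Type [Prod [Atom str]] => [Type [Prod [Atom str]] => [Type [Prod [Atom str]]]]] )]] * [Atom str]] => [Type [Prod [Atom str]]]]

9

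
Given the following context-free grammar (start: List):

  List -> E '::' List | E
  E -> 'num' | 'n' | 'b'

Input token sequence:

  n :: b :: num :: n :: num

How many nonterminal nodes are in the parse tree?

[List [E n] :: [List [E b] :: [List [E num] :: [List [E n] :: [List [E num]]]]]]

10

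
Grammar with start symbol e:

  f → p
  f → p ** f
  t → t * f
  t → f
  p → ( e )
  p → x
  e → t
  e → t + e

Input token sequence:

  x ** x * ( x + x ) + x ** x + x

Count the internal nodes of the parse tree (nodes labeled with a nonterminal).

27

[e [t [t [f [p x] ** [f [p x]]]] * [f [p ( [e [t [f [p x]]] + [e [t [f [p x]]]]] )]]] + [e [t [f [p x] ** [f [p x]]]] + [e [t [f [p x]]]]]]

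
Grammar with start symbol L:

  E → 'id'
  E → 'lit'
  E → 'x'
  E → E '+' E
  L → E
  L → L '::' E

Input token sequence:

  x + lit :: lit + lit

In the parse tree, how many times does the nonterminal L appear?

2

[L [L [E [E x] + [E lit]]] :: [E [E lit] + [E lit]]]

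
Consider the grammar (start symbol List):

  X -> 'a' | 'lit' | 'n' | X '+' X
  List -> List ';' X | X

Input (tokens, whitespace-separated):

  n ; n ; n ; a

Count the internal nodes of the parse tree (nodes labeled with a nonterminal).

[List [List [List [List [X n]] ; [X n]] ; [X n]] ; [X a]]

8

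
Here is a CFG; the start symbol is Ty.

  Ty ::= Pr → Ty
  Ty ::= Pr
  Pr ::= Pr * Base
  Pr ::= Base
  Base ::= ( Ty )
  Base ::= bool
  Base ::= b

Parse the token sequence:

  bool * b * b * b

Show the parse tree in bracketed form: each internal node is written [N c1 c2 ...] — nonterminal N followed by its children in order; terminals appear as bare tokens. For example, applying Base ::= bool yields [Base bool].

Ty
Pr
Pr * Base
Pr * Base * Base
Pr * Base * Base * Base
Base * Base * Base * Base
bool * Base * Base * Base
bool * b * Base * Base
bool * b * b * Base
bool * b * b * b

[Ty [Pr [Pr [Pr [Pr [Base bool]] * [Base b]] * [Base b]] * [Base b]]]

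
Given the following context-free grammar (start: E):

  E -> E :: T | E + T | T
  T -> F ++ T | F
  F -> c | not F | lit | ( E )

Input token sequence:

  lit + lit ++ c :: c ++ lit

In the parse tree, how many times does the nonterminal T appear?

5

[E [E [E [T [F lit]]] + [T [F lit] ++ [T [F c]]]] :: [T [F c] ++ [T [F lit]]]]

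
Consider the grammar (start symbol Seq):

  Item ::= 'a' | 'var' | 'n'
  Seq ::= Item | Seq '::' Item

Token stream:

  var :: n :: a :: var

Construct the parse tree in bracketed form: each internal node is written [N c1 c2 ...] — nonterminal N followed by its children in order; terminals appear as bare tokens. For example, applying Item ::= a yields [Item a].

Seq
Seq :: Item
Seq :: Item :: Item
Seq :: Item :: Item :: Item
Item :: Item :: Item :: Item
var :: Item :: Item :: Item
var :: n :: Item :: Item
var :: n :: a :: Item
var :: n :: a :: var

[Seq [Seq [Seq [Seq [Item var]] :: [Item n]] :: [Item a]] :: [Item var]]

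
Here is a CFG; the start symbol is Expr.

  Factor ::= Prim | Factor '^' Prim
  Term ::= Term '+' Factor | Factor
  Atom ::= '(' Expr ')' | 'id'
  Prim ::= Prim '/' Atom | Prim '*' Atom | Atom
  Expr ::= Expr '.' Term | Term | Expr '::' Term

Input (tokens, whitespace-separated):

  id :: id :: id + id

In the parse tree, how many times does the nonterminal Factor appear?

[Expr [Expr [Expr [Term [Factor [Prim [Atom id]]]]] :: [Term [Factor [Prim [Atom id]]]]] :: [Term [Term [Factor [Prim [Atom id]]]] + [Factor [Prim [Atom id]]]]]

4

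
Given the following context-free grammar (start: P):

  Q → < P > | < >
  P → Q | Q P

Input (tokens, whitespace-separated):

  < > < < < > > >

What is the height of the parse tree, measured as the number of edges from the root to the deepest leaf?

[P [Q < >] [P [Q < [P [Q < [P [Q < >]] >]] >]]]

7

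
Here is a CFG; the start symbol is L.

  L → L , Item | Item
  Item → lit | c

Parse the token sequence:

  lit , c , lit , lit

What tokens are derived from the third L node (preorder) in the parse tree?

[L [L [L [L [Item lit]] , [Item c]] , [Item lit]] , [Item lit]]

lit , c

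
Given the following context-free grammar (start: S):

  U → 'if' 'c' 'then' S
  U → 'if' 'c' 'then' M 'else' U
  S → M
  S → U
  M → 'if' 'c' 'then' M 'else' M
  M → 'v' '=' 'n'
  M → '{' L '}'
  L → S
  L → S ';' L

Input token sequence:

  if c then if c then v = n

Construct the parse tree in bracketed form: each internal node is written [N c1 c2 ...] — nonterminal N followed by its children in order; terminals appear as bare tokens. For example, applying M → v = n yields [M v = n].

S
U
if c then S
if c then U
if c then if c then S
if c then if c then M
if c then if c then v = n

[S [U if c then [S [U if c then [S [M v = n]]]]]]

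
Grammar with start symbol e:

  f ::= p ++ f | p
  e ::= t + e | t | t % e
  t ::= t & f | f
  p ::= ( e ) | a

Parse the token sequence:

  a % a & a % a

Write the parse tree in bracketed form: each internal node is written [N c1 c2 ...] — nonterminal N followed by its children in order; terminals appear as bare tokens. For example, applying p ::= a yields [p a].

[e [t [f [p a]]] % [e [t [t [f [p a]]] & [f [p a]]] % [e [t [f [p a]]]]]]

e
t % e
f % e
p % e
a % e
a % t % e
a % t & f % e
a % f & f % e
a % p & f % e
a % a & f % e
a % a & p % e
a % a & a % e
a % a & a % t
a % a & a % f
a % a & a % p
a % a & a % a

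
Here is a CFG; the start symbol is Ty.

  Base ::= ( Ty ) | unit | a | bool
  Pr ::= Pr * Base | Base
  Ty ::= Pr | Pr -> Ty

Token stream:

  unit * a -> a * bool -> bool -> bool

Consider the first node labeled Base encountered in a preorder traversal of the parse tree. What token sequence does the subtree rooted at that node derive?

[Ty [Pr [Pr [Base unit]] * [Base a]] -> [Ty [Pr [Pr [Base a]] * [Base bool]] -> [Ty [Pr [Base bool]] -> [Ty [Pr [Base bool]]]]]]

unit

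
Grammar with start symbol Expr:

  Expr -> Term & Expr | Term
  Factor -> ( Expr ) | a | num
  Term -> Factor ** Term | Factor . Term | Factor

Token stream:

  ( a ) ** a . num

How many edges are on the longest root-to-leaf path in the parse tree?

[Expr [Term [Factor ( [Expr [Term [Factor a]]] )] ** [Term [Factor a] . [Term [Factor num]]]]]

6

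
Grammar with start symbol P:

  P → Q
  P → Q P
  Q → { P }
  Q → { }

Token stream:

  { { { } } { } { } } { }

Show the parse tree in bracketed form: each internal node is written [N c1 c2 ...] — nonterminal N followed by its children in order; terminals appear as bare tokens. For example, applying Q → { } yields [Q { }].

P
Q P
{ P } P
{ Q P } P
{ { P } P } P
{ { Q } P } P
{ { { } } P } P
{ { { } } Q P } P
{ { { } } { } P } P
{ { { } } { } Q } P
{ { { } } { } { } } P
{ { { } } { } { } } Q
{ { { } } { } { } } { }

[P [Q { [P [Q { [P [Q { }]] }] [P [Q { }] [P [Q { }]]]] }] [P [Q { }]]]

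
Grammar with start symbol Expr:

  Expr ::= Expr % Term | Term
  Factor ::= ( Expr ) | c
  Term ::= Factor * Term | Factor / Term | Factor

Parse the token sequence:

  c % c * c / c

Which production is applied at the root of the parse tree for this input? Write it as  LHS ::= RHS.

Expr ::= Expr % Term

[Expr [Expr [Term [Factor c]]] % [Term [Factor c] * [Term [Factor c] / [Term [Factor c]]]]]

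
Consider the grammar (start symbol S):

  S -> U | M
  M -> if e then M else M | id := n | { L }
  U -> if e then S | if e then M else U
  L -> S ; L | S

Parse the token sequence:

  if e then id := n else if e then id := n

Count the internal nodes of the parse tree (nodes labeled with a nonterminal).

6

[S [U if e then [M id := n] else [U if e then [S [M id := n]]]]]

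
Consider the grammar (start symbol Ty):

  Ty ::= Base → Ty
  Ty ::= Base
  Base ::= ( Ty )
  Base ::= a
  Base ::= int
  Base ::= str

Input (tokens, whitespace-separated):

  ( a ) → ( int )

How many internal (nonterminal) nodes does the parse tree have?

8

[Ty [Base ( [Ty [Base a]] )] → [Ty [Base ( [Ty [Base int]] )]]]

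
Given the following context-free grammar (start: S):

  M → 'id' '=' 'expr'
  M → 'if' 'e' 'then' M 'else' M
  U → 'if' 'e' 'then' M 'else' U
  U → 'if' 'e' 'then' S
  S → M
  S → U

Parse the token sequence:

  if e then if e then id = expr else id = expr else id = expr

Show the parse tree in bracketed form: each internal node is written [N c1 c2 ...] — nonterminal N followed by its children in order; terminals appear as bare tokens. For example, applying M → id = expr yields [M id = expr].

[S [M if e then [M if e then [M id = expr] else [M id = expr]] else [M id = expr]]]

S
M
if e then M else M
if e then if e then M else M else M
if e then if e then id = expr else M else M
if e then if e then id = expr else id = expr else M
if e then if e then id = expr else id = expr else id = expr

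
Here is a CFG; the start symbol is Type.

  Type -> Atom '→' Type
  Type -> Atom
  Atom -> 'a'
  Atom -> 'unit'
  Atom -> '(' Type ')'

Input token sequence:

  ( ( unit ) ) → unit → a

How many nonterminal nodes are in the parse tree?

[Type [Atom ( [Type [Atom ( [Type [Atom unit]] )]] )] → [Type [Atom unit] → [Type [Atom a]]]]

10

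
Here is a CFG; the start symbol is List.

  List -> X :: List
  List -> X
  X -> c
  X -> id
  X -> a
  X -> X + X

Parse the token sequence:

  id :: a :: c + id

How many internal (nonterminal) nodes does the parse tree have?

[List [X id] :: [List [X a] :: [List [X [X c] + [X id]]]]]

8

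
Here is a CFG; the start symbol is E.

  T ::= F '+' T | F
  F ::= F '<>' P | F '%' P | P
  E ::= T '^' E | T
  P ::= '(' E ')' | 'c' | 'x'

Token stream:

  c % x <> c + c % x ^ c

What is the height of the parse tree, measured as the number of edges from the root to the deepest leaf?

[E [T [F [F [F [P c]] % [P x]] <> [P c]] + [T [F [F [P c]] % [P x]]]] ^ [E [T [F [P c]]]]]

6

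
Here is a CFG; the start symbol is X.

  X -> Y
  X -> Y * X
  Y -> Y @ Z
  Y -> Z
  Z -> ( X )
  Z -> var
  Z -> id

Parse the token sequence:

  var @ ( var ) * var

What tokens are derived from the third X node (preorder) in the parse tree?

var

[X [Y [Y [Z var]] @ [Z ( [X [Y [Z var]]] )]] * [X [Y [Z var]]]]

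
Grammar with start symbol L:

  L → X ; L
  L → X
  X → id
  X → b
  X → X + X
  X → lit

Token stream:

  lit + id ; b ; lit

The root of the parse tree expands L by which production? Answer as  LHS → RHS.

[L [X [X lit] + [X id]] ; [L [X b] ; [L [X lit]]]]

L → X ; L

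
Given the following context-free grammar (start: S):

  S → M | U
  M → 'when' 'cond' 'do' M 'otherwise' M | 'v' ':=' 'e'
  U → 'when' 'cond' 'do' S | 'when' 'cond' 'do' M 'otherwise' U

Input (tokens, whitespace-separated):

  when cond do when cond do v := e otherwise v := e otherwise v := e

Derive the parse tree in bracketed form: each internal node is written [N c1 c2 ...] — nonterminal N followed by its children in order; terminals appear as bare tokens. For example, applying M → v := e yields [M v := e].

S
M
when cond do M otherwise M
when cond do when cond do M otherwise M otherwise M
when cond do when cond do v := e otherwise M otherwise M
when cond do when cond do v := e otherwise v := e otherwise M
when cond do when cond do v := e otherwise v := e otherwise v := e

[S [M when cond do [M when cond do [M v := e] otherwise [M v := e]] otherwise [M v := e]]]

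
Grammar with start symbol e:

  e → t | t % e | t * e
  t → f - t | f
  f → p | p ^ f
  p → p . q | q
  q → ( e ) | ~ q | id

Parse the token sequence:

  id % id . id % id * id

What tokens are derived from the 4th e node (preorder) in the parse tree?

id

[e [t [f [p [q id]]]] % [e [t [f [p [p [q id]] . [q id]]]] % [e [t [f [p [q id]]]] * [e [t [f [p [q id]]]]]]]]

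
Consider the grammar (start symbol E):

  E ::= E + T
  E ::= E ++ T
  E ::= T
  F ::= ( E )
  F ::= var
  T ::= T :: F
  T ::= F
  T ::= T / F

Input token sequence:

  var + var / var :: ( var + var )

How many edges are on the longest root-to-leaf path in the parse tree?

7

[E [E [T [F var]]] + [T [T [T [F var]] / [F var]] :: [F ( [E [E [T [F var]]] + [T [F var]]] )]]]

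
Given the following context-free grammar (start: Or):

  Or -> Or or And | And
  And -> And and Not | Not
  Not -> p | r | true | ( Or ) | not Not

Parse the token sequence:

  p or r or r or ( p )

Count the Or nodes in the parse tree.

5

[Or [Or [Or [Or [And [Not p]]] or [And [Not r]]] or [And [Not r]]] or [And [Not ( [Or [And [Not p]]] )]]]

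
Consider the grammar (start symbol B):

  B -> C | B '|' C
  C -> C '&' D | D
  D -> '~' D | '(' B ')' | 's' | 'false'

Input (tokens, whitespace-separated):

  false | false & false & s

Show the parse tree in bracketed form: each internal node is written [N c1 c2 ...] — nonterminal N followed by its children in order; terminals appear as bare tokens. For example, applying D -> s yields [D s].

B
B | C
C | C
D | C
false | C
false | C & D
false | C & D & D
false | D & D & D
false | false & D & D
false | false & false & D
false | false & false & s

[B [B [C [D false]]] | [C [C [C [D false]] & [D false]] & [D s]]]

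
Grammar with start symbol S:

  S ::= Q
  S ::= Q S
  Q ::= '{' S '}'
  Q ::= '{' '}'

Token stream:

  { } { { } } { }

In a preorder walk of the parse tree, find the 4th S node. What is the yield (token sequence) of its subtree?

{ }

[S [Q { }] [S [Q { [S [Q { }]] }] [S [Q { }]]]]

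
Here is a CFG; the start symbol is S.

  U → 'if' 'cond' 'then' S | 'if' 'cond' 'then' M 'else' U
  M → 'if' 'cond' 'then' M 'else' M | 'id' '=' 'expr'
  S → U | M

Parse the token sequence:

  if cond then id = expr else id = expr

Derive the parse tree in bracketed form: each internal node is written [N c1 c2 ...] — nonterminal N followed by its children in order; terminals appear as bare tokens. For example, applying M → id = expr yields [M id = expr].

[S [M if cond then [M id = expr] else [M id = expr]]]

S
M
if cond then M else M
if cond then id = expr else M
if cond then id = expr else id = expr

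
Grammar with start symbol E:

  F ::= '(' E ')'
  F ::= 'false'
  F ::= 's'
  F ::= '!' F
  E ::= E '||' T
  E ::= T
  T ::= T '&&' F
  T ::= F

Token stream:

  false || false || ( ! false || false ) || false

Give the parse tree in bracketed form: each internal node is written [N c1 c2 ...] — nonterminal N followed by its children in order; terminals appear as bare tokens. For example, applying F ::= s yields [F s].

E
E || T
E || T || T
E || T || T || T
T || T || T || T
F || T || T || T
false || T || T || T
false || F || T || T
false || false || T || T
false || false || F || T
false || false || ( E ) || T
false || false || ( E || T ) || T
false || false || ( T || T ) || T
false || false || ( F || T ) || T
false || false || ( ! F || T ) || T
false || false || ( ! false || T ) || T
false || false || ( ! false || F ) || T
false || false || ( ! false || false ) || T
false || false || ( ! false || false ) || F
false || false || ( ! false || false ) || false

[E [E [E [E [T [F false]]] || [T [F false]]] || [T [F ( [E [E [T [F ! [F false]]]] || [T [F false]]] )]]] || [T [F false]]]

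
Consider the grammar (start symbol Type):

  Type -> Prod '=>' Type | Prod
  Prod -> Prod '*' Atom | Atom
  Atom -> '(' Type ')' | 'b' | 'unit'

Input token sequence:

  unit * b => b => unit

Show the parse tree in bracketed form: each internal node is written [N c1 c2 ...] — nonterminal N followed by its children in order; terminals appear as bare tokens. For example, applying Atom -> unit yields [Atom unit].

[Type [Prod [Prod [Atom unit]] * [Atom b]] => [Type [Prod [Atom b]] => [Type [Prod [Atom unit]]]]]

Type
Prod => Type
Prod * Atom => Type
Atom * Atom => Type
unit * Atom => Type
unit * b => Type
unit * b => Prod => Type
unit * b => Atom => Type
unit * b => b => Type
unit * b => b => Prod
unit * b => b => Atom
unit * b => b => unit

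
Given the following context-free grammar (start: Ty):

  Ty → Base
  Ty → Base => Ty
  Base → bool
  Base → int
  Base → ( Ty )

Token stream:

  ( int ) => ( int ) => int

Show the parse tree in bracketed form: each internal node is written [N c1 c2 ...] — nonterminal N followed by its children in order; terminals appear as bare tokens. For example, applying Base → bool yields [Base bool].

Ty
Base => Ty
( Ty ) => Ty
( Base ) => Ty
( int ) => Ty
( int ) => Base => Ty
( int ) => ( Ty ) => Ty
( int ) => ( Base ) => Ty
( int ) => ( int ) => Ty
( int ) => ( int ) => Base
( int ) => ( int ) => int

[Ty [Base ( [Ty [Base int]] )] => [Ty [Base ( [Ty [Base int]] )] => [Ty [Base int]]]]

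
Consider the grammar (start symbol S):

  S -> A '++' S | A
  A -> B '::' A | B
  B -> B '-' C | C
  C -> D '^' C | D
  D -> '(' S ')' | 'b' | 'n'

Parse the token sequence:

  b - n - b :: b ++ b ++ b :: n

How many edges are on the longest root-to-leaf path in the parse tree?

8

[S [A [B [B [B [C [D b]]] - [C [D n]]] - [C [D b]]] :: [A [B [C [D b]]]]] ++ [S [A [B [C [D b]]]] ++ [S [A [B [C [D b]]] :: [A [B [C [D n]]]]]]]]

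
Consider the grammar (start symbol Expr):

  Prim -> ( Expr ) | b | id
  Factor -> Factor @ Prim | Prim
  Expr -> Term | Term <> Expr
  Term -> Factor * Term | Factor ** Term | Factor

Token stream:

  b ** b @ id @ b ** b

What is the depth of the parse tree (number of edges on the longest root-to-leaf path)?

7

[Expr [Term [Factor [Prim b]] ** [Term [Factor [Factor [Factor [Prim b]] @ [Prim id]] @ [Prim b]] ** [Term [Factor [Prim b]]]]]]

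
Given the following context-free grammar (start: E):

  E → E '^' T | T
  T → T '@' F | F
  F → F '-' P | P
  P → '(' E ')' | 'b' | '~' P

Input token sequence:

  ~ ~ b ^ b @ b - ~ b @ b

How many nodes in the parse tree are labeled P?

[E [E [T [F [P ~ [P ~ [P b]]]]]] ^ [T [T [T [F [P b]]] @ [F [F [P b]] - [P ~ [P b]]]] @ [F [P b]]]]

8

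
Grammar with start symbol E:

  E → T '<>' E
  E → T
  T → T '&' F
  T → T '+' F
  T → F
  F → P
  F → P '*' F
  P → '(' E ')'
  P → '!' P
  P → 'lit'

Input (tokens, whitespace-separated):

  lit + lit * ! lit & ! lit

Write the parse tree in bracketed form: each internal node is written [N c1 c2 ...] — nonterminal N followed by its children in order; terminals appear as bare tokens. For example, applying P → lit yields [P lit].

E
T
T & F
T + F & F
F + F & F
P + F & F
lit + F & F
lit + P * F & F
lit + lit * F & F
lit + lit * P & F
lit + lit * ! P & F
lit + lit * ! lit & F
lit + lit * ! lit & P
lit + lit * ! lit & ! P
lit + lit * ! lit & ! lit

[E [T [T [T [F [P lit]]] + [F [P lit] * [F [P ! [P lit]]]]] & [F [P ! [P lit]]]]]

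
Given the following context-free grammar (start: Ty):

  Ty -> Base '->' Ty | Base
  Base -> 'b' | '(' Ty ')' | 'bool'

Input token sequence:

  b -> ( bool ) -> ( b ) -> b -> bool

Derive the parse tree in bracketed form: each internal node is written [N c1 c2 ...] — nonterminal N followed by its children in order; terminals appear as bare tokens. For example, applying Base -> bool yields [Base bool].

[Ty [Base b] -> [Ty [Base ( [Ty [Base bool]] )] -> [Ty [Base ( [Ty [Base b]] )] -> [Ty [Base b] -> [Ty [Base bool]]]]]]

Ty
Base -> Ty
b -> Ty
b -> Base -> Ty
b -> ( Ty ) -> Ty
b -> ( Base ) -> Ty
b -> ( bool ) -> Ty
b -> ( bool ) -> Base -> Ty
b -> ( bool ) -> ( Ty ) -> Ty
b -> ( bool ) -> ( Base ) -> Ty
b -> ( bool ) -> ( b ) -> Ty
b -> ( bool ) -> ( b ) -> Base -> Ty
b -> ( bool ) -> ( b ) -> b -> Ty
b -> ( bool ) -> ( b ) -> b -> Base
b -> ( bool ) -> ( b ) -> b -> bool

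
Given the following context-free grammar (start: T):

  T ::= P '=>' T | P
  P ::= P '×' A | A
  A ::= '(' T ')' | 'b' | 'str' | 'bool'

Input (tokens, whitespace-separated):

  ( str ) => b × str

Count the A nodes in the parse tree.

4

[T [P [A ( [T [P [A str]]] )]] => [T [P [P [A b]] × [A str]]]]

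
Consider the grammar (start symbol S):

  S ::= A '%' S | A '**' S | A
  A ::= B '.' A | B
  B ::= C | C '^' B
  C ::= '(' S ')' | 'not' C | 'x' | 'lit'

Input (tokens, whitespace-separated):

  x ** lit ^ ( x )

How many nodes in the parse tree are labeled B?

4

[S [A [B [C x]]] ** [S [A [B [C lit] ^ [B [C ( [S [A [B [C x]]]] )]]]]]]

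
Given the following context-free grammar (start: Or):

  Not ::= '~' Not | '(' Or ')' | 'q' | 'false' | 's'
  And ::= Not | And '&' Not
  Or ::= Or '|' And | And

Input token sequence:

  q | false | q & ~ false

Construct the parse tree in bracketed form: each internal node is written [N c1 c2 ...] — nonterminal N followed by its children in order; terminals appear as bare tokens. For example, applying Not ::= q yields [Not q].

[Or [Or [Or [And [Not q]]] | [And [Not false]]] | [And [And [Not q]] & [Not ~ [Not false]]]]

Or
Or | And
Or | And | And
And | And | And
Not | And | And
q | And | And
q | Not | And
q | false | And
q | false | And & Not
q | false | Not & Not
q | false | q & Not
q | false | q & ~ Not
q | false | q & ~ false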